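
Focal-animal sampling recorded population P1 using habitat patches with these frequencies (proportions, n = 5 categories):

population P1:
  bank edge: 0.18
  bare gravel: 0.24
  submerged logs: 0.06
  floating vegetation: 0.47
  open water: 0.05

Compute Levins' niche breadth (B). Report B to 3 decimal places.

Σpᵢ² = 0.18² + 0.24² + 0.06² + 0.47² + 0.05² = 0.0324 + 0.0576 + 0.0036 + 0.2209 + 0.0025 = 0.3170
B = 1 / 0.3170 = 3.15457

3.155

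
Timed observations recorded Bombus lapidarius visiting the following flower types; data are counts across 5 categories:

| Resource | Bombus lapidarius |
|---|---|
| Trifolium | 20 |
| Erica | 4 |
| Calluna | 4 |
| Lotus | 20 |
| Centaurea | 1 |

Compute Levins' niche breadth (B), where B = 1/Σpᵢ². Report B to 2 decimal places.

2.88

Proportions for Bombus lapidarius (n=49): 20/49=0.4082, 4/49=0.0816, 4/49=0.0816, 20/49=0.4082, 1/49=0.0204
Σpᵢ² = 0.4082² + 0.0816² + 0.0816² + 0.4082² + 0.0204² = 0.166627 + 0.006659 + 0.006659 + 0.166627 + 0.000416 = 0.346988
B = 1 / 0.346988 = 2.8819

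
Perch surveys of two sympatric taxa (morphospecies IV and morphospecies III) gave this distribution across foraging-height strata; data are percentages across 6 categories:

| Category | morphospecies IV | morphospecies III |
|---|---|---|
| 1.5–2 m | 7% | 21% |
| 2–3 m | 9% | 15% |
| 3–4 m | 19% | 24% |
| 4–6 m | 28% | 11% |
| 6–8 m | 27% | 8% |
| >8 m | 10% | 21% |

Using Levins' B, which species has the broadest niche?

Convert percentages to proportions (divide by 100).
Σp_IVᵢ² = 0.07² + 0.09² + 0.19² + 0.28² + 0.27² + 0.10² = 0.0049 + 0.0081 + 0.0361 + 0.0784 + 0.0729 + 0.0100 = 0.2104
B_IV = 1 / 0.2104 = 4.7529
Σp_IIIᵢ² = 0.21² + 0.15² + 0.24² + 0.11² + 0.08² + 0.21² = 0.0441 + 0.0225 + 0.0576 + 0.0121 + 0.0064 + 0.0441 = 0.1868
B_III = 1 / 0.1868 = 5.3533
Highest B → broadest niche (most generalist): morphospecies III (B = 5.35).

morphospecies III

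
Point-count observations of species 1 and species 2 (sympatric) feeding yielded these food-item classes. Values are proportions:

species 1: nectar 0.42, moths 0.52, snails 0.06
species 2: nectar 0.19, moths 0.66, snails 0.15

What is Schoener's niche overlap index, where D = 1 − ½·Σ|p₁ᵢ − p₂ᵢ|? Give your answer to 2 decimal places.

Σ|p₁ᵢ − p₂ᵢ| = 0.23 + 0.14 + 0.09 = 0.46
D = 1 − ½ × 0.46 = 1 − 0.230 = 0.7700

0.77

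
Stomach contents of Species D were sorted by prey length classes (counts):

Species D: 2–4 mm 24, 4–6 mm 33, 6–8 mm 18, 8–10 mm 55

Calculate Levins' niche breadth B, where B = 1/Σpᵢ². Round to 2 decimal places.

3.37

Proportions for Species D (n=130): 24/130=0.1846, 33/130=0.2538, 18/130=0.1385, 55/130=0.4231
Σpᵢ² = 0.1846² + 0.2538² + 0.1385² + 0.4231² = 0.034077 + 0.064414 + 0.019182 + 0.179014 = 0.296687
B = 1 / 0.296687 = 3.3706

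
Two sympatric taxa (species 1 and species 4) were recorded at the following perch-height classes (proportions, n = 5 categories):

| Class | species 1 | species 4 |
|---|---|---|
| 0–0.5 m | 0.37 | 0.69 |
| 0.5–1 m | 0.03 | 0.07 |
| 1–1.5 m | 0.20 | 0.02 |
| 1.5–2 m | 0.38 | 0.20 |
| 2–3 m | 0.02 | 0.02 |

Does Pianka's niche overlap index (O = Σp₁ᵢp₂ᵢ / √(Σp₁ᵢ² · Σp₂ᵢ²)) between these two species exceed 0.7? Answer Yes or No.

Yes

Σ p₁ᵢp₂ᵢ = 0.2553 + 0.0021 + 0.0040 + 0.0760 + 0.0004 = 0.3378
Σp_1ᵢ² = 0.37² + 0.03² + 0.20² + 0.38² + 0.02² = 0.1369 + 0.0009 + 0.0400 + 0.1444 + 0.0004 = 0.3226
Σp_2ᵢ² = 0.69² + 0.07² + 0.02² + 0.20² + 0.02² = 0.4761 + 0.0049 + 0.0004 + 0.0400 + 0.0004 = 0.5218
O = 0.3378 / √(0.3226 × 0.5218) = 0.3378 / 0.41028 = 0.8233
O = 0.8233 > 0.7 → Yes.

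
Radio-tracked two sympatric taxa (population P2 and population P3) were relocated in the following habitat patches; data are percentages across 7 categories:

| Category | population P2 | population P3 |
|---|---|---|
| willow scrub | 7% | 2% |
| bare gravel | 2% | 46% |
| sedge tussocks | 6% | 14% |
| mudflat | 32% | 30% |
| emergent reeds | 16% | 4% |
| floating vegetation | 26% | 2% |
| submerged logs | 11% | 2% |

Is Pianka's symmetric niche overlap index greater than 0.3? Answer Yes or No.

Yes

Convert percentages to proportions (divide by 100).
Σ p₁ᵢp₂ᵢ = 0.0014 + 0.0092 + 0.0084 + 0.0960 + 0.0064 + 0.0052 + 0.0022 = 0.1288
Σp_1ᵢ² = 0.07² + 0.02² + 0.06² + 0.32² + 0.16² + 0.26² + 0.11² = 0.0049 + 0.0004 + 0.0036 + 0.1024 + 0.0256 + 0.0676 + 0.0121 = 0.2166
Σp_2ᵢ² = 0.02² + 0.46² + 0.14² + 0.30² + 0.04² + 0.02² + 0.02² = 0.0004 + 0.2116 + 0.0196 + 0.0900 + 0.0016 + 0.0004 + 0.0004 = 0.3240
O = 0.1288 / √(0.2166 × 0.3240) = 0.1288 / 0.26491 = 0.4862
O = 0.4862 > 0.3 → Yes.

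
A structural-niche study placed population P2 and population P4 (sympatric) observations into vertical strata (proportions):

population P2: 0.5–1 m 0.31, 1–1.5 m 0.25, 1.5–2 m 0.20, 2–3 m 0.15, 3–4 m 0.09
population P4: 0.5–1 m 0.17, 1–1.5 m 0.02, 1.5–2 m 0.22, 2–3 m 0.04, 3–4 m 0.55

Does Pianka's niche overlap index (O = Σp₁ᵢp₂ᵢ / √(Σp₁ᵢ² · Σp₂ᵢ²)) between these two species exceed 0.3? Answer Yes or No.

Yes

Σ p₁ᵢp₂ᵢ = 0.0527 + 0.0050 + 0.0440 + 0.0060 + 0.0495 = 0.1572
Σp_1ᵢ² = 0.31² + 0.25² + 0.20² + 0.15² + 0.09² = 0.0961 + 0.0625 + 0.0400 + 0.0225 + 0.0081 = 0.2292
Σp_2ᵢ² = 0.17² + 0.02² + 0.22² + 0.04² + 0.55² = 0.0289 + 0.0004 + 0.0484 + 0.0016 + 0.3025 = 0.3818
O = 0.1572 / √(0.2292 × 0.3818) = 0.1572 / 0.29582 = 0.5314
O = 0.5314 > 0.3 → Yes.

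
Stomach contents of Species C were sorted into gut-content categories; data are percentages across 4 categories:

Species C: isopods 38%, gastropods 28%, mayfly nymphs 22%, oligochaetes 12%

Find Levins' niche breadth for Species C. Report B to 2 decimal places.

3.50

Convert percentages to proportions (divide by 100).
Σpᵢ² = 0.38² + 0.28² + 0.22² + 0.12² = 0.1444 + 0.0784 + 0.0484 + 0.0144 = 0.2856
B = 1 / 0.2856 = 3.5014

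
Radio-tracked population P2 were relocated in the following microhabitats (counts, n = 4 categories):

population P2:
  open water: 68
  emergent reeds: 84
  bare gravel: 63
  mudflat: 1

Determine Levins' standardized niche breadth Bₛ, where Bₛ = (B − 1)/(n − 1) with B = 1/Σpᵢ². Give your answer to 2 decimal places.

0.66

Proportions for population P2 (n=216): 68/216=0.3148, 84/216=0.3889, 63/216=0.2917, 1/216=0.0046
Σpᵢ² = 0.3148² + 0.3889² + 0.2917² + 0.0046² = 0.099099 + 0.151243 + 0.085089 + 0.000021 = 0.335452
B = 1 / 0.335452 = 2.9811
Bₛ = (B − 1)/(n − 1) = (2.9811 − 1)/(4 − 1) = 1.9811/3 = 0.6604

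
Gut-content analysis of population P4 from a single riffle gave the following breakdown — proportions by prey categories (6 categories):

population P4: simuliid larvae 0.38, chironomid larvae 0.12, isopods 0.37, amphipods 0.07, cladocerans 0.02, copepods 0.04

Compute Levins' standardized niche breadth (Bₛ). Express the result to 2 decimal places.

Σpᵢ² = 0.38² + 0.12² + 0.37² + 0.07² + 0.02² + 0.04² = 0.1444 + 0.0144 + 0.1369 + 0.0049 + 0.0004 + 0.0016 = 0.3026
B = 1 / 0.3026 = 3.3047
Bₛ = (B − 1)/(n − 1) = (3.3047 − 1)/(6 − 1) = 2.3047/5 = 0.4609

0.46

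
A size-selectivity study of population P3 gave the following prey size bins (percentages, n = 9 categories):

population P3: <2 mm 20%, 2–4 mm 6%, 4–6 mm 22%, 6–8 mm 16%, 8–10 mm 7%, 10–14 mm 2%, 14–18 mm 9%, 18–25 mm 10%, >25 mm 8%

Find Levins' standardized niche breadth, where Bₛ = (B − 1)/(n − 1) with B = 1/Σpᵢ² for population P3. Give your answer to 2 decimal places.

Convert percentages to proportions (divide by 100).
Σpᵢ² = 0.20² + 0.06² + 0.22² + 0.16² + 0.07² + 0.02² + 0.09² + 0.10² + 0.08² = 0.0400 + 0.0036 + 0.0484 + 0.0256 + 0.0049 + 0.0004 + 0.0081 + 0.0100 + 0.0064 = 0.1474
B = 1 / 0.1474 = 6.7843
Bₛ = (B − 1)/(n − 1) = (6.7843 − 1)/(9 − 1) = 5.7843/8 = 0.7230

0.72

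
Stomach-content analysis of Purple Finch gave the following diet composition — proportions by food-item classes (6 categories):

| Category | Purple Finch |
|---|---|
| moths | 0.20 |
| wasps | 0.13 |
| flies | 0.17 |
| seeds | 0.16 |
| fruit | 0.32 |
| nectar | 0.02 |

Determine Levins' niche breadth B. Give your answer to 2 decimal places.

Σpᵢ² = 0.20² + 0.13² + 0.17² + 0.16² + 0.32² + 0.02² = 0.0400 + 0.0169 + 0.0289 + 0.0256 + 0.1024 + 0.0004 = 0.2142
B = 1 / 0.2142 = 4.6685

4.67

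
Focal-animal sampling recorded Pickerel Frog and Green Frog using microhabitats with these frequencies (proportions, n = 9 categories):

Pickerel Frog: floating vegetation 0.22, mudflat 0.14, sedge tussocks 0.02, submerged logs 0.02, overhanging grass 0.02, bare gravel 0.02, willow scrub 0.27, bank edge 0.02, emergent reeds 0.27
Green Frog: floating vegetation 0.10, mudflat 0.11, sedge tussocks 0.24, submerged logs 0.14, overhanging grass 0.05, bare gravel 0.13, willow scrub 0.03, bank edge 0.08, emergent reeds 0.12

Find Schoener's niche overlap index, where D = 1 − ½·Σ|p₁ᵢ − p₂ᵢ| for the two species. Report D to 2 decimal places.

0.46

Σ|p₁ᵢ − p₂ᵢ| = 0.12 + 0.03 + 0.22 + 0.12 + 0.03 + 0.11 + 0.24 + 0.06 + 0.15 = 1.08
D = 1 − ½ × 1.08 = 1 − 0.540 = 0.4600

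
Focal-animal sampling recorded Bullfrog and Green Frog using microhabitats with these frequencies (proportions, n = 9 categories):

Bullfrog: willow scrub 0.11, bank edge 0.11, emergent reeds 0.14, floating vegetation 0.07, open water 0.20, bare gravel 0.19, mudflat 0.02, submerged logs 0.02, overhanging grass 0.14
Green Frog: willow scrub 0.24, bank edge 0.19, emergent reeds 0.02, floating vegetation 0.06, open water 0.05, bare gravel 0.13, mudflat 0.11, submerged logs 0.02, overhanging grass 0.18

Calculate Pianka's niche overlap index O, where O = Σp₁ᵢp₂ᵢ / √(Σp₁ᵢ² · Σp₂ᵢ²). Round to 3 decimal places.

Σ p₁ᵢp₂ᵢ = 0.0264 + 0.0209 + 0.0028 + 0.0042 + 0.0100 + 0.0247 + 0.0022 + 0.0004 + 0.0252 = 0.1168
Σp_1ᵢ² = 0.11² + 0.11² + 0.14² + 0.07² + 0.20² + 0.19² + 0.02² + 0.02² + 0.14² = 0.0121 + 0.0121 + 0.0196 + 0.0049 + 0.0400 + 0.0361 + 0.0004 + 0.0004 + 0.0196 = 0.1452
Σp_2ᵢ² = 0.24² + 0.19² + 0.02² + 0.06² + 0.05² + 0.13² + 0.11² + 0.02² + 0.18² = 0.0576 + 0.0361 + 0.0004 + 0.0036 + 0.0025 + 0.0169 + 0.0121 + 0.0004 + 0.0324 = 0.1620
O = 0.1168 / √(0.1452 × 0.1620) = 0.1168 / 0.153370 = 0.76156

0.762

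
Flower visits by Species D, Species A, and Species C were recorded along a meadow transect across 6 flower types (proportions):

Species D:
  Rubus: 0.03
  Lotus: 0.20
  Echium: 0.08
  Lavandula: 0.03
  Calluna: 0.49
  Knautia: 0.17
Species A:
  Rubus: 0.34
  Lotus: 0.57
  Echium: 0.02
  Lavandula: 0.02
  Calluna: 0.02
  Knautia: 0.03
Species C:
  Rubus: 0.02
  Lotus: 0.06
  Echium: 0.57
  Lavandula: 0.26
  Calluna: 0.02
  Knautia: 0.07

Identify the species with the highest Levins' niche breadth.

Species D

Σp_Dᵢ² = 0.03² + 0.20² + 0.08² + 0.03² + 0.49² + 0.17² = 0.0009 + 0.0400 + 0.0064 + 0.0009 + 0.2401 + 0.0289 = 0.3172
B_D = 1 / 0.3172 = 3.1526
Σp_Aᵢ² = 0.34² + 0.57² + 0.02² + 0.02² + 0.02² + 0.03² = 0.1156 + 0.3249 + 0.0004 + 0.0004 + 0.0004 + 0.0009 = 0.4426
B_A = 1 / 0.4426 = 2.2594
Σp_Cᵢ² = 0.02² + 0.06² + 0.57² + 0.26² + 0.02² + 0.07² = 0.0004 + 0.0036 + 0.3249 + 0.0676 + 0.0004 + 0.0049 = 0.4018
B_C = 1 / 0.4018 = 2.4888
Highest B → broadest niche (most generalist): Species D (B = 3.15).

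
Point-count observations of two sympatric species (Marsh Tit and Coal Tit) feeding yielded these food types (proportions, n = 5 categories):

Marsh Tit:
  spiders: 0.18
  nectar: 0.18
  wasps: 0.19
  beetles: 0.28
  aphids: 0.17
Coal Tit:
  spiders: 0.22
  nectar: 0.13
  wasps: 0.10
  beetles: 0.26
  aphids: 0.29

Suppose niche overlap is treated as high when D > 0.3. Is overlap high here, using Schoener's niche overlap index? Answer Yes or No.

Σ|p₁ᵢ − p₂ᵢ| = 0.04 + 0.05 + 0.09 + 0.02 + 0.12 = 0.32
D = 1 − ½ × 0.32 = 1 − 0.160 = 0.8400
D = 0.8400 > 0.3 → Yes.

Yes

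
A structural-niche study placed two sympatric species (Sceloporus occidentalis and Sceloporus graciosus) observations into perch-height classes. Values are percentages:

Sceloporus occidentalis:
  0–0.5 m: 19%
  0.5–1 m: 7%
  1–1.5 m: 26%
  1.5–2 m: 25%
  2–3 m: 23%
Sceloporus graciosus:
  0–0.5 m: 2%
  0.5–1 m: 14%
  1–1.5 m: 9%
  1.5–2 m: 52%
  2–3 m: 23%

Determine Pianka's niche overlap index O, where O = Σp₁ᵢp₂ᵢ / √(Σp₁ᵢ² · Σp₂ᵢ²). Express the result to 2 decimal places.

Convert percentages to proportions (divide by 100).
Σ p₁ᵢp₂ᵢ = 0.0038 + 0.0098 + 0.0234 + 0.1300 + 0.0529 = 0.2199
Σp_1ᵢ² = 0.19² + 0.07² + 0.26² + 0.25² + 0.23² = 0.0361 + 0.0049 + 0.0676 + 0.0625 + 0.0529 = 0.2240
Σp_2ᵢ² = 0.02² + 0.14² + 0.09² + 0.52² + 0.23² = 0.0004 + 0.0196 + 0.0081 + 0.2704 + 0.0529 = 0.3514
O = 0.2199 / √(0.2240 × 0.3514) = 0.2199 / 0.28056 = 0.7838

0.78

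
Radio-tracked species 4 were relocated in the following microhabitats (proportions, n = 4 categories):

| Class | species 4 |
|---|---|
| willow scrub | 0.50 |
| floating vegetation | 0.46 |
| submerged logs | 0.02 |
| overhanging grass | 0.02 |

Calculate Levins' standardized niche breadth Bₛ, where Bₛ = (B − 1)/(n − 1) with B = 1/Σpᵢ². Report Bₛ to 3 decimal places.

Σpᵢ² = 0.50² + 0.46² + 0.02² + 0.02² = 0.2500 + 0.2116 + 0.0004 + 0.0004 = 0.4624
B = 1 / 0.4624 = 2.16263
Bₛ = (B − 1)/(n − 1) = (2.16263 − 1)/(4 − 1) = 1.16263/3 = 0.38754

0.388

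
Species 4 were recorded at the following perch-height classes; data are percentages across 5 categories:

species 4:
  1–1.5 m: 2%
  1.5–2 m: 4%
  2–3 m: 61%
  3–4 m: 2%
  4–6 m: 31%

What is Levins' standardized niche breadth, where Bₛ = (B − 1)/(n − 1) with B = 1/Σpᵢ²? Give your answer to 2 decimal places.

0.28

Convert percentages to proportions (divide by 100).
Σpᵢ² = 0.02² + 0.04² + 0.61² + 0.02² + 0.31² = 0.0004 + 0.0016 + 0.3721 + 0.0004 + 0.0961 = 0.4706
B = 1 / 0.4706 = 2.1249
Bₛ = (B − 1)/(n − 1) = (2.1249 − 1)/(5 − 1) = 1.1249/4 = 0.2812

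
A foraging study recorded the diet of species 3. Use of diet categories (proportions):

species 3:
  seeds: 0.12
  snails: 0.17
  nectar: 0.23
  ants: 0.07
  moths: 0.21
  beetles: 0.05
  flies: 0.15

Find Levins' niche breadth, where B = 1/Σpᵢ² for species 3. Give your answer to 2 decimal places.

Σpᵢ² = 0.12² + 0.17² + 0.23² + 0.07² + 0.21² + 0.05² + 0.15² = 0.0144 + 0.0289 + 0.0529 + 0.0049 + 0.0441 + 0.0025 + 0.0225 = 0.1702
B = 1 / 0.1702 = 5.8754

5.88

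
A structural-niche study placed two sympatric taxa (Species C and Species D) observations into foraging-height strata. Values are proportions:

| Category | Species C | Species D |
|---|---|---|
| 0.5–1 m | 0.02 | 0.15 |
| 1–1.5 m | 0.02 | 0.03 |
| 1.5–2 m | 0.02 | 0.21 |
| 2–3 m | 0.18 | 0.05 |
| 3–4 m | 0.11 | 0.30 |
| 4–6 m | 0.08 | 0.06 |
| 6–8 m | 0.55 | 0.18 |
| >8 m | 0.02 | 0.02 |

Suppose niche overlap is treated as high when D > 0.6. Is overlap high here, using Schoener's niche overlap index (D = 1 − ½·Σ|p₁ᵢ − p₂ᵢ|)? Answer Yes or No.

Σ|p₁ᵢ − p₂ᵢ| = 0.13 + 0.01 + 0.19 + 0.13 + 0.19 + 0.02 + 0.37 + 0.00 = 1.04
D = 1 − ½ × 1.04 = 1 − 0.520 = 0.4800
D = 0.4800 < 0.6 → No.

No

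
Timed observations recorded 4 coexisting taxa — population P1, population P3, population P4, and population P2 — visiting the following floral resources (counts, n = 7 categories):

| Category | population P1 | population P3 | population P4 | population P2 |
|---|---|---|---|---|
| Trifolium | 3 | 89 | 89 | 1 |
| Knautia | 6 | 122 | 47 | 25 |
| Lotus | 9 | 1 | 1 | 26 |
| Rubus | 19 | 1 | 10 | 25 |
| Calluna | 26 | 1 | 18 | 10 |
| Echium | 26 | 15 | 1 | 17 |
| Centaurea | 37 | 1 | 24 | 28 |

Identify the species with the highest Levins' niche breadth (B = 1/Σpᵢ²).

population P2

Proportions for population P1 (n=126): 3/126=0.0238, 6/126=0.0476, 9/126=0.0714, 19/126=0.1508, 26/126=0.2063, 26/126=0.2063, 37/126=0.2937
Proportions for population P3 (n=230): 89/230=0.3870, 122/230=0.5304, 1/230=0.0043, 1/230=0.0043, 1/230=0.0043, 15/230=0.0652, 1/230=0.0043
Proportions for population P4 (n=190): 89/190=0.4684, 47/190=0.2474, 1/190=0.0053, 10/190=0.0526, 18/190=0.0947, 1/190=0.0053, 24/190=0.1263
Proportions for population P2 (n=132): 1/132=0.0076, 25/132=0.1894, 26/132=0.1970, 25/132=0.1894, 10/132=0.0758, 17/132=0.1288, 28/132=0.2121
Σp_P1ᵢ² = 0.0238² + 0.0476² + 0.0714² + 0.1508² + 0.2063² + 0.2063² + 0.2937² = 0.000566 + 0.002266 + 0.005098 + 0.022741 + 0.042560 + 0.042560 + 0.086260 = 0.202051
B_P1 = 1 / 0.202051 = 4.9492
Σp_P3ᵢ² = 0.3870² + 0.5304² + 0.0043² + 0.0043² + 0.0043² + 0.0652² + 0.0043² = 0.149769 + 0.281324 + 0.000018 + 0.000018 + 0.000018 + 0.004251 + 0.000018 = 0.435416
B_P3 = 1 / 0.435416 = 2.2967
Σp_P4ᵢ² = 0.4684² + 0.2474² + 0.0053² + 0.0526² + 0.0947² + 0.0053² + 0.1263² = 0.219399 + 0.061207 + 0.000028 + 0.002767 + 0.008968 + 0.000028 + 0.015952 = 0.308349
B_P4 = 1 / 0.308349 = 3.2431
Σp_P2ᵢ² = 0.0076² + 0.1894² + 0.1970² + 0.1894² + 0.0758² + 0.1288² + 0.2121² = 0.000058 + 0.035872 + 0.038809 + 0.035872 + 0.005746 + 0.016589 + 0.044986 = 0.177932
B_P2 = 1 / 0.177932 = 5.6201
Highest B → broadest niche (most generalist): population P2 (B = 5.62).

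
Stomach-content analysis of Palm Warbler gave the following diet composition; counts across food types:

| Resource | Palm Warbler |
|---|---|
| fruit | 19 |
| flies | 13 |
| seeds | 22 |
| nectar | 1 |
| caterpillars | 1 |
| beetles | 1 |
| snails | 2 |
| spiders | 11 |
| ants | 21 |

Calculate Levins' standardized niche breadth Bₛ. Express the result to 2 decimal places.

Proportions for Palm Warbler (n=91): 19/91=0.2088, 13/91=0.1429, 22/91=0.2418, 1/91=0.0110, 1/91=0.0110, 1/91=0.0110, 2/91=0.0220, 11/91=0.1209, 21/91=0.2308
Σpᵢ² = 0.2088² + 0.1429² + 0.2418² + 0.0110² + 0.0110² + 0.0110² + 0.0220² + 0.1209² + 0.2308² = 0.043597 + 0.020420 + 0.058467 + 0.000121 + 0.000121 + 0.000121 + 0.000484 + 0.014617 + 0.053269 = 0.191217
B = 1 / 0.191217 = 5.2297
Bₛ = (B − 1)/(n − 1) = (5.2297 − 1)/(9 − 1) = 4.2297/8 = 0.5287

0.53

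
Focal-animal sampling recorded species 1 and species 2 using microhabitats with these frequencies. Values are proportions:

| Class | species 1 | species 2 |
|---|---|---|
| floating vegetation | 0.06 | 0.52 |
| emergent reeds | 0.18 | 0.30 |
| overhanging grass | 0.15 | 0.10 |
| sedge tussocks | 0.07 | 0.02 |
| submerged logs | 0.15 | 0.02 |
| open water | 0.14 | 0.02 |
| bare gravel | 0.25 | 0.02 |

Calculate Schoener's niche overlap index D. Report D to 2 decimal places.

0.42

Σ|p₁ᵢ − p₂ᵢ| = 0.46 + 0.12 + 0.05 + 0.05 + 0.13 + 0.12 + 0.23 = 1.16
D = 1 − ½ × 1.16 = 1 − 0.580 = 0.4200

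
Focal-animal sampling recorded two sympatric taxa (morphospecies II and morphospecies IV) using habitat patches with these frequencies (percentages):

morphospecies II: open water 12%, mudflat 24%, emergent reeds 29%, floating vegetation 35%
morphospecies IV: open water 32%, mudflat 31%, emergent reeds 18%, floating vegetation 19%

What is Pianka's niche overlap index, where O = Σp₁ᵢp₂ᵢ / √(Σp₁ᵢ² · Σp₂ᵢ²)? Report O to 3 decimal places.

0.849

Convert percentages to proportions (divide by 100).
Σ p₁ᵢp₂ᵢ = 0.0384 + 0.0744 + 0.0522 + 0.0665 = 0.2315
Σp_1ᵢ² = 0.12² + 0.24² + 0.29² + 0.35² = 0.0144 + 0.0576 + 0.0841 + 0.1225 = 0.2786
Σp_2ᵢ² = 0.32² + 0.31² + 0.18² + 0.19² = 0.1024 + 0.0961 + 0.0324 + 0.0361 = 0.2670
O = 0.2315 / √(0.2786 × 0.2670) = 0.2315 / 0.272738 = 0.84880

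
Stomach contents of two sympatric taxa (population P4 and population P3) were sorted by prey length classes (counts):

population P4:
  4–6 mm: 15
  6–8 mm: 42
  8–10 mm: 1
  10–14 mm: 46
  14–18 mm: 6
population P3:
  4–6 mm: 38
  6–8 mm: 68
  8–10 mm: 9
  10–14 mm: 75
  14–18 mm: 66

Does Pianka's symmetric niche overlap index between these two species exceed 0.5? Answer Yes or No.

Proportions for population P4 (n=110): 15/110=0.1364, 42/110=0.3818, 1/110=0.0091, 46/110=0.4182, 6/110=0.0545
Proportions for population P3 (n=256): 38/256=0.1484, 68/256=0.2656, 9/256=0.0352, 75/256=0.2930, 66/256=0.2578
Σ p₁ᵢp₂ᵢ = 0.020242 + 0.101406 + 0.000320 + 0.122533 + 0.014050 = 0.258551
Σp_1ᵢ² = 0.1364² + 0.3818² + 0.0091² + 0.4182² + 0.0545² = 0.018605 + 0.145771 + 0.000083 + 0.174891 + 0.002970 = 0.342320
Σp_2ᵢ² = 0.1484² + 0.2656² + 0.0352² + 0.2930² + 0.2578² = 0.022023 + 0.070543 + 0.001239 + 0.085849 + 0.066461 = 0.246115
O = 0.258551 / √(0.342320 × 0.246115) = 0.258551 / 0.2902587 = 0.8908
O = 0.8908 > 0.5 → Yes.

Yes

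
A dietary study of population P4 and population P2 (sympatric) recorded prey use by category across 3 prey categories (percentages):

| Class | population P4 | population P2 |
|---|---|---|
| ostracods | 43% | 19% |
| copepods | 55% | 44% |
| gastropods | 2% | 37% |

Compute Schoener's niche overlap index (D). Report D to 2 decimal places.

0.65

Convert percentages to proportions (divide by 100).
Σ|p₁ᵢ − p₂ᵢ| = 0.24 + 0.11 + 0.35 = 0.70
D = 1 − ½ × 0.70 = 1 − 0.350 = 0.6500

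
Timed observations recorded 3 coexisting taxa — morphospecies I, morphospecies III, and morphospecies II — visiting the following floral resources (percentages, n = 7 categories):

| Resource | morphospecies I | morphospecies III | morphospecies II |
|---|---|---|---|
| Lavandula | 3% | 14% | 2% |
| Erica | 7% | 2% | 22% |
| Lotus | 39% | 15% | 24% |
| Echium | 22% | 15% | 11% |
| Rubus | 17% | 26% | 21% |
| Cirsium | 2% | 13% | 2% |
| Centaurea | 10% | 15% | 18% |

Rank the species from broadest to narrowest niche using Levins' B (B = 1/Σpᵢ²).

Convert percentages to proportions (divide by 100).
Σp_Iᵢ² = 0.03² + 0.07² + 0.39² + 0.22² + 0.17² + 0.02² + 0.10² = 0.0009 + 0.0049 + 0.1521 + 0.0484 + 0.0289 + 0.0004 + 0.0100 = 0.2456
B_I = 1 / 0.2456 = 4.0717
Σp_IIIᵢ² = 0.14² + 0.02² + 0.15² + 0.15² + 0.26² + 0.13² + 0.15² = 0.0196 + 0.0004 + 0.0225 + 0.0225 + 0.0676 + 0.0169 + 0.0225 = 0.1720
B_III = 1 / 0.1720 = 5.8140
Σp_IIᵢ² = 0.02² + 0.22² + 0.24² + 0.11² + 0.21² + 0.02² + 0.18² = 0.0004 + 0.0484 + 0.0576 + 0.0121 + 0.0441 + 0.0004 + 0.0324 = 0.1954
B_II = 1 / 0.1954 = 5.1177
Ranking by B (broadest → narrowest): morphospecies III (5.81) > morphospecies II (5.12) > morphospecies I (4.07)

morphospecies III > morphospecies II > morphospecies I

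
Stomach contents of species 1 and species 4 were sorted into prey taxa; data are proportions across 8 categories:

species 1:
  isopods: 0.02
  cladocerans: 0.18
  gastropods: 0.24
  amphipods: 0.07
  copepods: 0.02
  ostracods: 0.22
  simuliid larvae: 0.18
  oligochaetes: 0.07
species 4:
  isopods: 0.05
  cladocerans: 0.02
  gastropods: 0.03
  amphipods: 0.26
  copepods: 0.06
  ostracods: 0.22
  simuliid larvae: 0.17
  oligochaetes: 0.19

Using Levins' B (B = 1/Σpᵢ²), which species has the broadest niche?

Σp_1ᵢ² = 0.02² + 0.18² + 0.24² + 0.07² + 0.02² + 0.22² + 0.18² + 0.07² = 0.0004 + 0.0324 + 0.0576 + 0.0049 + 0.0004 + 0.0484 + 0.0324 + 0.0049 = 0.1814
B_1 = 1 / 0.1814 = 5.5127
Σp_4ᵢ² = 0.05² + 0.02² + 0.03² + 0.26² + 0.06² + 0.22² + 0.17² + 0.19² = 0.0025 + 0.0004 + 0.0009 + 0.0676 + 0.0036 + 0.0484 + 0.0289 + 0.0361 = 0.1884
B_4 = 1 / 0.1884 = 5.3079
Highest B → broadest niche (most generalist): species 1 (B = 5.51).

species 1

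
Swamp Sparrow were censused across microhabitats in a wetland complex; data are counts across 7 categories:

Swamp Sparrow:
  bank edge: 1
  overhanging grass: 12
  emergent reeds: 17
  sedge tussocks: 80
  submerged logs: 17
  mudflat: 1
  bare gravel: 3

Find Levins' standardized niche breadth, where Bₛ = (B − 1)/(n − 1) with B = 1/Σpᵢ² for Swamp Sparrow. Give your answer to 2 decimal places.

0.23

Proportions for Swamp Sparrow (n=131): 1/131=0.0076, 12/131=0.0916, 17/131=0.1298, 80/131=0.6107, 17/131=0.1298, 1/131=0.0076, 3/131=0.0229
Σpᵢ² = 0.0076² + 0.0916² + 0.1298² + 0.6107² + 0.1298² + 0.0076² + 0.0229² = 0.000058 + 0.008391 + 0.016848 + 0.372954 + 0.016848 + 0.000058 + 0.000524 = 0.415681
B = 1 / 0.415681 = 2.4057
Bₛ = (B − 1)/(n − 1) = (2.4057 − 1)/(7 − 1) = 1.4057/6 = 0.2343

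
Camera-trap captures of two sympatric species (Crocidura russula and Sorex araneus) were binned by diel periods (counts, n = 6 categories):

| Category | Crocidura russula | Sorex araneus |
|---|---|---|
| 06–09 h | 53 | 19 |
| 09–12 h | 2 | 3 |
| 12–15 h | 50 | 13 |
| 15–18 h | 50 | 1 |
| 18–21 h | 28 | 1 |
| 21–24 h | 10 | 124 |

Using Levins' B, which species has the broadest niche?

Proportions for Crocidura russula (n=193): 53/193=0.2746, 2/193=0.0104, 50/193=0.2591, 50/193=0.2591, 28/193=0.1451, 10/193=0.0518
Proportions for Sorex araneus (n=161): 19/161=0.1180, 3/161=0.0186, 13/161=0.0807, 1/161=0.0062, 1/161=0.0062, 124/161=0.7702
Σp_russᵢ² = 0.2746² + 0.0104² + 0.2591² + 0.2591² + 0.1451² + 0.0518² = 0.075405 + 0.000108 + 0.067133 + 0.067133 + 0.021054 + 0.002683 = 0.233516
B_russ = 1 / 0.233516 = 4.2824
Σp_aranᵢ² = 0.1180² + 0.0186² + 0.0807² + 0.0062² + 0.0062² + 0.7702² = 0.013924 + 0.000346 + 0.006512 + 0.000038 + 0.000038 + 0.593208 = 0.614066
B_aran = 1 / 0.614066 = 1.6285
Highest B → broadest niche (most generalist): Crocidura russula (B = 4.28).

Crocidura russula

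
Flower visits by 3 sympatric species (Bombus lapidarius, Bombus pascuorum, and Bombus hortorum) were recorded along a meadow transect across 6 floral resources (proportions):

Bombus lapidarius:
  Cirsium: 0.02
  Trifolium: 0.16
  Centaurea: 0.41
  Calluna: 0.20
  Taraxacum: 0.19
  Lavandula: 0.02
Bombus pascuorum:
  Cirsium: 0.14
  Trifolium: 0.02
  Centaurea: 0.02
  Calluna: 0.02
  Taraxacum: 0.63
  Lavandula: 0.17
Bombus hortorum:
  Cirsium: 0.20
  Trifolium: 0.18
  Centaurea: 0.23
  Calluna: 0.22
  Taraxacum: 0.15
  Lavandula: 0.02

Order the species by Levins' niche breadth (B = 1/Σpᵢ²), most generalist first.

Σp_lapiᵢ² = 0.02² + 0.16² + 0.41² + 0.20² + 0.19² + 0.02² = 0.0004 + 0.0256 + 0.1681 + 0.0400 + 0.0361 + 0.0004 = 0.2706
B_lapi = 1 / 0.2706 = 3.6955
Σp_pascᵢ² = 0.14² + 0.02² + 0.02² + 0.02² + 0.63² + 0.17² = 0.0196 + 0.0004 + 0.0004 + 0.0004 + 0.3969 + 0.0289 = 0.4466
B_pasc = 1 / 0.4466 = 2.2391
Σp_hortᵢ² = 0.20² + 0.18² + 0.23² + 0.22² + 0.15² + 0.02² = 0.0400 + 0.0324 + 0.0529 + 0.0484 + 0.0225 + 0.0004 = 0.1966
B_hort = 1 / 0.1966 = 5.0865
Ranking by B (broadest → narrowest): Bombus hortorum (5.09) > Bombus lapidarius (3.70) > Bombus pascuorum (2.24)

Bombus hortorum > Bombus lapidarius > Bombus pascuorum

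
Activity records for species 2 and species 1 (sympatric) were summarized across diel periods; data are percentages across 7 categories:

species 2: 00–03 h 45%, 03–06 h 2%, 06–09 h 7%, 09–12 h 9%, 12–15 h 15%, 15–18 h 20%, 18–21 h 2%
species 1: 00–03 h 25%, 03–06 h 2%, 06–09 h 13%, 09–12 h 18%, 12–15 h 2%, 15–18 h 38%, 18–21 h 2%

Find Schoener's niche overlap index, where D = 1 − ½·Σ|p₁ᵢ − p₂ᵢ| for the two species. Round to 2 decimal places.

Convert percentages to proportions (divide by 100).
Σ|p₁ᵢ − p₂ᵢ| = 0.20 + 0.00 + 0.06 + 0.09 + 0.13 + 0.18 + 0.00 = 0.66
D = 1 − ½ × 0.66 = 1 − 0.330 = 0.6700

0.67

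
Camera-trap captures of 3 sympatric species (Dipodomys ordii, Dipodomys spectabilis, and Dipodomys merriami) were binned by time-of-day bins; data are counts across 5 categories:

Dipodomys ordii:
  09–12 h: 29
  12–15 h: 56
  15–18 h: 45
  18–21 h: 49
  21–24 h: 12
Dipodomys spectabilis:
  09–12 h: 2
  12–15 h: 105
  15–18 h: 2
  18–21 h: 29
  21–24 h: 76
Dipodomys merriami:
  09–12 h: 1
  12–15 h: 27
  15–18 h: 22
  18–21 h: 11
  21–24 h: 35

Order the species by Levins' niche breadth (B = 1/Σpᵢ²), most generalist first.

Dipodomys ordii > Dipodomys merriami > Dipodomys spectabilis

Proportions for Dipodomys ordii (n=191): 29/191=0.1518, 56/191=0.2932, 45/191=0.2356, 49/191=0.2565, 12/191=0.0628
Proportions for Dipodomys spectabilis (n=214): 2/214=0.0093, 105/214=0.4907, 2/214=0.0093, 29/214=0.1355, 76/214=0.3551
Proportions for Dipodomys merriami (n=96): 1/96=0.0104, 27/96=0.2813, 22/96=0.2292, 11/96=0.1146, 35/96=0.3646
Σp_ordiᵢ² = 0.1518² + 0.2932² + 0.2356² + 0.2565² + 0.0628² = 0.023043 + 0.085966 + 0.055507 + 0.065792 + 0.003944 = 0.234252
B_ordi = 1 / 0.234252 = 4.2689
Σp_specᵢ² = 0.0093² + 0.4907² + 0.0093² + 0.1355² + 0.3551² = 0.000086 + 0.240786 + 0.000086 + 0.018360 + 0.126096 = 0.385414
B_spec = 1 / 0.385414 = 2.5946
Σp_merrᵢ² = 0.0104² + 0.2813² + 0.2292² + 0.1146² + 0.3646² = 0.000108 + 0.079130 + 0.052533 + 0.013133 + 0.132933 = 0.277837
B_merr = 1 / 0.277837 = 3.5992
Ranking by B (broadest → narrowest): Dipodomys ordii (4.27) > Dipodomys merriami (3.60) > Dipodomys spectabilis (2.59)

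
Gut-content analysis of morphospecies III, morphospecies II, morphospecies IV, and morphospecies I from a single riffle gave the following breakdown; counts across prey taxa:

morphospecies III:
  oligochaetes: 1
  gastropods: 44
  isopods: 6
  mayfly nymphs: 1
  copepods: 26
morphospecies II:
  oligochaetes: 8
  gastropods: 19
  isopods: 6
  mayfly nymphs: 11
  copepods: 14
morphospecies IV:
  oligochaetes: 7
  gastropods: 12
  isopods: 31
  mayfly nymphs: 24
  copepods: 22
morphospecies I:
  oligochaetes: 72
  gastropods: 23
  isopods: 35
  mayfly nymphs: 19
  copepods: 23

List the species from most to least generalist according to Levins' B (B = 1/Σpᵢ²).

morphospecies II > morphospecies IV > morphospecies I > morphospecies III

Proportions for morphospecies III (n=78): 1/78=0.0128, 44/78=0.5641, 6/78=0.0769, 1/78=0.0128, 26/78=0.3333
Proportions for morphospecies II (n=58): 8/58=0.1379, 19/58=0.3276, 6/58=0.1034, 11/58=0.1897, 14/58=0.2414
Proportions for morphospecies IV (n=96): 7/96=0.0729, 12/96=0.1250, 31/96=0.3229, 24/96=0.2500, 22/96=0.2292
Proportions for morphospecies I (n=172): 72/172=0.4186, 23/172=0.1337, 35/172=0.2035, 19/172=0.1105, 23/172=0.1337
Σp_IIIᵢ² = 0.0128² + 0.5641² + 0.0769² + 0.0128² + 0.3333² = 0.000164 + 0.318209 + 0.005914 + 0.000164 + 0.111089 = 0.435540
B_III = 1 / 0.435540 = 2.2960
Σp_IIᵢ² = 0.1379² + 0.3276² + 0.1034² + 0.1897² + 0.2414² = 0.019016 + 0.107322 + 0.010692 + 0.035986 + 0.058274 = 0.231290
B_II = 1 / 0.231290 = 4.3236
Σp_IVᵢ² = 0.0729² + 0.1250² + 0.3229² + 0.2500² + 0.2292² = 0.005314 + 0.015625 + 0.104264 + 0.062500 + 0.052533 = 0.240236
B_IV = 1 / 0.240236 = 4.1626
Σp_Iᵢ² = 0.4186² + 0.1337² + 0.2035² + 0.1105² + 0.1337² = 0.175226 + 0.017876 + 0.041412 + 0.012210 + 0.017876 = 0.264600
B_I = 1 / 0.264600 = 3.7793
Ranking by B (broadest → narrowest): morphospecies II (4.32) > morphospecies IV (4.16) > morphospecies I (3.78) > morphospecies III (2.30)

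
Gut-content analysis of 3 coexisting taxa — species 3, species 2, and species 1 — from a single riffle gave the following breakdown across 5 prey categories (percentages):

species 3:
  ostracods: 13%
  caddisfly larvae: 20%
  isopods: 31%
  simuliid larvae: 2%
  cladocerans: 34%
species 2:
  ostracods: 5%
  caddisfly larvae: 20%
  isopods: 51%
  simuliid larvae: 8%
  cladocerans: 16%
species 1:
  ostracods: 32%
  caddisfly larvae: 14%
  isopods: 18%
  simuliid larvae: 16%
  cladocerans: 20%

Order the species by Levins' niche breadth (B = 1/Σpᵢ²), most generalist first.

species 1 > species 3 > species 2

Convert percentages to proportions (divide by 100).
Σp_3ᵢ² = 0.13² + 0.20² + 0.31² + 0.02² + 0.34² = 0.0169 + 0.0400 + 0.0961 + 0.0004 + 0.1156 = 0.2690
B_3 = 1 / 0.2690 = 3.7175
Σp_2ᵢ² = 0.05² + 0.20² + 0.51² + 0.08² + 0.16² = 0.0025 + 0.0400 + 0.2601 + 0.0064 + 0.0256 = 0.3346
B_2 = 1 / 0.3346 = 2.9886
Σp_1ᵢ² = 0.32² + 0.14² + 0.18² + 0.16² + 0.20² = 0.1024 + 0.0196 + 0.0324 + 0.0256 + 0.0400 = 0.2200
B_1 = 1 / 0.2200 = 4.5455
Ranking by B (broadest → narrowest): species 1 (4.55) > species 3 (3.72) > species 2 (2.99)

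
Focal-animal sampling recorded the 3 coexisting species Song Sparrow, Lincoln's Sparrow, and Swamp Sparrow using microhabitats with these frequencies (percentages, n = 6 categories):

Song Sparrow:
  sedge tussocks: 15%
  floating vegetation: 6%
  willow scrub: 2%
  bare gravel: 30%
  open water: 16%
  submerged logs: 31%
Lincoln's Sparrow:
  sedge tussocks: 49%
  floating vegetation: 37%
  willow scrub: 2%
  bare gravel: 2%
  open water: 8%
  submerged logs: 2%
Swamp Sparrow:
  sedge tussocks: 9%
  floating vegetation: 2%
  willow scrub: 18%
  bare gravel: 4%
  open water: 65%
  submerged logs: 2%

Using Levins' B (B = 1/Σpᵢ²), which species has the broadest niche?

Song Sparrow

Convert percentages to proportions (divide by 100).
Σp_Songᵢ² = 0.15² + 0.06² + 0.02² + 0.30² + 0.16² + 0.31² = 0.0225 + 0.0036 + 0.0004 + 0.0900 + 0.0256 + 0.0961 = 0.2382
B_Song = 1 / 0.2382 = 4.1982
Σp_Lincᵢ² = 0.49² + 0.37² + 0.02² + 0.02² + 0.08² + 0.02² = 0.2401 + 0.1369 + 0.0004 + 0.0004 + 0.0064 + 0.0004 = 0.3846
B_Linc = 1 / 0.3846 = 2.6001
Σp_Swamᵢ² = 0.09² + 0.02² + 0.18² + 0.04² + 0.65² + 0.02² = 0.0081 + 0.0004 + 0.0324 + 0.0016 + 0.4225 + 0.0004 = 0.4654
B_Swam = 1 / 0.4654 = 2.1487
Highest B → broadest niche (most generalist): Song Sparrow (B = 4.20).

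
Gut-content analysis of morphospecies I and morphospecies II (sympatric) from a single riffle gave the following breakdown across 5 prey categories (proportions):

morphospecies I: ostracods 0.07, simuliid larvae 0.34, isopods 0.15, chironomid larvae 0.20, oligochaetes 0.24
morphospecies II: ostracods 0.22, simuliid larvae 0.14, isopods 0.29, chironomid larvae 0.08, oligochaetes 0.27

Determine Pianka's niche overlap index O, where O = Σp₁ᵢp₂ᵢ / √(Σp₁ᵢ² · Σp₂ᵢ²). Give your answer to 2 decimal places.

0.79

Σ p₁ᵢp₂ᵢ = 0.0154 + 0.0476 + 0.0435 + 0.0160 + 0.0648 = 0.1873
Σp_1ᵢ² = 0.07² + 0.34² + 0.15² + 0.20² + 0.24² = 0.0049 + 0.1156 + 0.0225 + 0.0400 + 0.0576 = 0.2406
Σp_2ᵢ² = 0.22² + 0.14² + 0.29² + 0.08² + 0.27² = 0.0484 + 0.0196 + 0.0841 + 0.0064 + 0.0729 = 0.2314
O = 0.1873 / √(0.2406 × 0.2314) = 0.1873 / 0.23596 = 0.7938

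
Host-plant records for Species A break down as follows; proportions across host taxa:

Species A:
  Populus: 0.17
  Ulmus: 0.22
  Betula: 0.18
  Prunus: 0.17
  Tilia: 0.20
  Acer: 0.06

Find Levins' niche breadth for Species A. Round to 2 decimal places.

Σpᵢ² = 0.17² + 0.22² + 0.18² + 0.17² + 0.20² + 0.06² = 0.0289 + 0.0484 + 0.0324 + 0.0289 + 0.0400 + 0.0036 = 0.1822
B = 1 / 0.1822 = 5.4885

5.49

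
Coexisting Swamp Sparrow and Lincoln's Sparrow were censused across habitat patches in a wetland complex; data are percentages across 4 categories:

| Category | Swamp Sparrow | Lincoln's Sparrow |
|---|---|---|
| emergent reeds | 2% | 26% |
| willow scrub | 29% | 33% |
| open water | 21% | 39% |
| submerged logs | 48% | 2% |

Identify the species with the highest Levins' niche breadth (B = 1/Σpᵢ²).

Lincoln's Sparrow

Convert percentages to proportions (divide by 100).
Σp_Swamᵢ² = 0.02² + 0.29² + 0.21² + 0.48² = 0.0004 + 0.0841 + 0.0441 + 0.2304 = 0.3590
B_Swam = 1 / 0.3590 = 2.7855
Σp_Lincᵢ² = 0.26² + 0.33² + 0.39² + 0.02² = 0.0676 + 0.1089 + 0.1521 + 0.0004 = 0.3290
B_Linc = 1 / 0.3290 = 3.0395
Highest B → broadest niche (most generalist): Lincoln's Sparrow (B = 3.04).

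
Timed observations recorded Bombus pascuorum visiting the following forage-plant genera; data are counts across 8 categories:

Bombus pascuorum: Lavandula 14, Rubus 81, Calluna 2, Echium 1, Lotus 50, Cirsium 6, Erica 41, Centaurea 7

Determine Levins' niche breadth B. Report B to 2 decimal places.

3.70

Proportions for Bombus pascuorum (n=202): 14/202=0.0693, 81/202=0.4010, 2/202=0.0099, 1/202=0.0050, 50/202=0.2475, 6/202=0.0297, 41/202=0.2030, 7/202=0.0347
Σpᵢ² = 0.0693² + 0.4010² + 0.0099² + 0.0050² + 0.2475² + 0.0297² + 0.2030² + 0.0347² = 0.004802 + 0.160801 + 0.000098 + 0.000025 + 0.061256 + 0.000882 + 0.041209 + 0.001204 = 0.270277
B = 1 / 0.270277 = 3.6999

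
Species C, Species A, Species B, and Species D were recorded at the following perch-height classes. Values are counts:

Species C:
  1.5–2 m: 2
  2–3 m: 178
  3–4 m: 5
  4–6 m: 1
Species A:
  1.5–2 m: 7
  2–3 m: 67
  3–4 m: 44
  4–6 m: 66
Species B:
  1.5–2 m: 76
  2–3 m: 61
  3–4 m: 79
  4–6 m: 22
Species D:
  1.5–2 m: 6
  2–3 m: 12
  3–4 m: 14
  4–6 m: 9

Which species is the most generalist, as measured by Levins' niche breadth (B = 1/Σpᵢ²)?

Proportions for Species C (n=186): 2/186=0.0108, 178/186=0.9570, 5/186=0.0269, 1/186=0.0054
Proportions for Species A (n=184): 7/184=0.0380, 67/184=0.3641, 44/184=0.2391, 66/184=0.3587
Proportions for Species B (n=238): 76/238=0.3193, 61/238=0.2563, 79/238=0.3319, 22/238=0.0924
Proportions for Species D (n=41): 6/41=0.1463, 12/41=0.2927, 14/41=0.3415, 9/41=0.2195
Σp_Cᵢ² = 0.0108² + 0.9570² + 0.0269² + 0.0054² = 0.000117 + 0.915849 + 0.000724 + 0.000029 = 0.916719
B_C = 1 / 0.916719 = 1.0908
Σp_Aᵢ² = 0.0380² + 0.3641² + 0.2391² + 0.3587² = 0.001444 + 0.132569 + 0.057169 + 0.128666 = 0.319848
B_A = 1 / 0.319848 = 3.1265
Σp_Bᵢ² = 0.3193² + 0.2563² + 0.3319² + 0.0924² = 0.101952 + 0.065690 + 0.110158 + 0.008538 = 0.286338
B_B = 1 / 0.286338 = 3.4924
Σp_Dᵢ² = 0.1463² + 0.2927² + 0.3415² + 0.2195² = 0.021404 + 0.085673 + 0.116622 + 0.048180 = 0.271879
B_D = 1 / 0.271879 = 3.6781
Highest B → broadest niche (most generalist): Species D (B = 3.68).

Species D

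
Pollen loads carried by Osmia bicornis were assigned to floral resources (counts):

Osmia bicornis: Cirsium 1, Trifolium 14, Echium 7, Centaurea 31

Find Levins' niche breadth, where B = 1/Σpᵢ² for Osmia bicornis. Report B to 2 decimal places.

Proportions for Osmia bicornis (n=53): 1/53=0.0189, 14/53=0.2642, 7/53=0.1321, 31/53=0.5849
Σpᵢ² = 0.0189² + 0.2642² + 0.1321² + 0.5849² = 0.000357 + 0.069802 + 0.017450 + 0.342108 = 0.429717
B = 1 / 0.429717 = 2.3271

2.33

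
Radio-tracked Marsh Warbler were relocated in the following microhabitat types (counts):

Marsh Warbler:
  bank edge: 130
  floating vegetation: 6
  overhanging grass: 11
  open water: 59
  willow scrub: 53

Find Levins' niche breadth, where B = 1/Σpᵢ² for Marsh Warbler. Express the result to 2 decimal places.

2.87

Proportions for Marsh Warbler (n=259): 130/259=0.5019, 6/259=0.0232, 11/259=0.0425, 59/259=0.2278, 53/259=0.2046
Σpᵢ² = 0.5019² + 0.0232² + 0.0425² + 0.2278² + 0.2046² = 0.251904 + 0.000538 + 0.001806 + 0.051893 + 0.041861 = 0.348002
B = 1 / 0.348002 = 2.8735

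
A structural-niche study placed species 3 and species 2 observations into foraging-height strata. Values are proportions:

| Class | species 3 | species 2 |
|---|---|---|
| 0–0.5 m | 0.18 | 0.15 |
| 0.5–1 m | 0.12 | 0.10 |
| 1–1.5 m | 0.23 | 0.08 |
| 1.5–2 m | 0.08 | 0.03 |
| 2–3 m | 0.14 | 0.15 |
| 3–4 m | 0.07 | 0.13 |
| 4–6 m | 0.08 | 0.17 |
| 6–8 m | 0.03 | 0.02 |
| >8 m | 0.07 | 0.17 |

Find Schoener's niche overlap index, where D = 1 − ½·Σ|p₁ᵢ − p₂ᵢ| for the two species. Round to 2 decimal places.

0.74

Σ|p₁ᵢ − p₂ᵢ| = 0.03 + 0.02 + 0.15 + 0.05 + 0.01 + 0.06 + 0.09 + 0.01 + 0.10 = 0.52
D = 1 − ½ × 0.52 = 1 − 0.260 = 0.7400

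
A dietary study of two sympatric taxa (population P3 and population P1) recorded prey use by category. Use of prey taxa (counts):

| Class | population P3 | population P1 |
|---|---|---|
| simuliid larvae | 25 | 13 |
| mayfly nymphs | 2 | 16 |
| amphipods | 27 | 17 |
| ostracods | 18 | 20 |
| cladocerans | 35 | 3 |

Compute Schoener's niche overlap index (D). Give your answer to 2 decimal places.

0.67

Proportions for population P3 (n=107): 25/107=0.2336, 2/107=0.0187, 27/107=0.2523, 18/107=0.1682, 35/107=0.3271
Proportions for population P1 (n=69): 13/69=0.1884, 16/69=0.2319, 17/69=0.2464, 20/69=0.2899, 3/69=0.0435
Σ|p₁ᵢ − p₂ᵢ| = 0.0452 + 0.2132 + 0.0059 + 0.1217 + 0.2836 = 0.6696
D = 1 − ½ × 0.6696 = 1 − 0.33480 = 0.66520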